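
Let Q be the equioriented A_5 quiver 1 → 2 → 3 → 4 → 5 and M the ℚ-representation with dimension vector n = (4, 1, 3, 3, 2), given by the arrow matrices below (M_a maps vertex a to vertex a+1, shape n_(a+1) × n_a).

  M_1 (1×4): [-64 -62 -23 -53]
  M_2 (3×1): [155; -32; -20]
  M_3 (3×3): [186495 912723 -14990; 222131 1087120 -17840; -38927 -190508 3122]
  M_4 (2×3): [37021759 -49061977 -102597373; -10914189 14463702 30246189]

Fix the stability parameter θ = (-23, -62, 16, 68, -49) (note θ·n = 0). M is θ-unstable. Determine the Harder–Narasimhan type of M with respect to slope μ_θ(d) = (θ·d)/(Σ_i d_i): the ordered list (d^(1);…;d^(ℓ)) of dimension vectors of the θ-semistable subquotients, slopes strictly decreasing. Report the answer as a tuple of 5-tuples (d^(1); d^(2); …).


Interval decomposition of M: I[1,1]^3, I[1,5], I[3,4], I[3,5].
HN type (ℓ=5): μ^(1)=68; μ^(2)=16; μ^(3)=35/3; μ^(4)=-23; μ^(5)=-85/2

((0, 0, 0, 1, 0); (0, 0, 1, 0, 0); (0, 0, 2, 2, 2); (3, 0, 0, 0, 0); (1, 1, 0, 0, 0))


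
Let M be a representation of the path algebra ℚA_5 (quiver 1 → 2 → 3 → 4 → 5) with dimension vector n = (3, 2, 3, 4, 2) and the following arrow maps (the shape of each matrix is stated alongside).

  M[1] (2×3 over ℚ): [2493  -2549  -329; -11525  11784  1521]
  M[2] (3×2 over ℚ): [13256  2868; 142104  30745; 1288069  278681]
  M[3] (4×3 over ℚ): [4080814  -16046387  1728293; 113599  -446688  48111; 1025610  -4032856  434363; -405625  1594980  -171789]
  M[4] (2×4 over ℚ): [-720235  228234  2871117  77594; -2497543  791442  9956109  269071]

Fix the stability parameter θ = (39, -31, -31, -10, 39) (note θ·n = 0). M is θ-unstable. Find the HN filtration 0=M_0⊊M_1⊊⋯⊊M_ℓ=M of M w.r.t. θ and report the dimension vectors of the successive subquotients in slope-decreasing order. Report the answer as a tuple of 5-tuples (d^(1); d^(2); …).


Interval decomposition of M: I[1,1], I[1,5]^2, I[3,4], I[4,4].
HN type (ℓ=4): μ^(1)=39; μ^(2)=-33/4; μ^(3)=-10; μ^(4)=-31

((1, 0, 0, 0, 2); (2, 2, 2, 2, 0); (0, 0, 0, 2, 0); (0, 0, 1, 0, 0))


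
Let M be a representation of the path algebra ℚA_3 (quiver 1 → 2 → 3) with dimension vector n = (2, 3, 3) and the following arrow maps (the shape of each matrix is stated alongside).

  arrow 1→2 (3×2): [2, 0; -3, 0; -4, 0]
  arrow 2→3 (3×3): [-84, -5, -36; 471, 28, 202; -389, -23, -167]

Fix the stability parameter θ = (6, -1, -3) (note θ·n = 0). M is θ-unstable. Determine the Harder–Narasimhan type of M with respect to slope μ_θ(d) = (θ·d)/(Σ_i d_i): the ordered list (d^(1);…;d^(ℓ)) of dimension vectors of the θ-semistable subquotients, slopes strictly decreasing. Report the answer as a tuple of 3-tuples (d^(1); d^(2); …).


Barcode: M ≅ I[1,1], I[1,3], I[2,3]^2. HN layers by μ_θ (3 steps, strictly decreasing):
  μ^(1)=6; μ^(2)=2/3; μ^(3)=-2

((1, 0, 0); (1, 1, 1); (0, 2, 2))


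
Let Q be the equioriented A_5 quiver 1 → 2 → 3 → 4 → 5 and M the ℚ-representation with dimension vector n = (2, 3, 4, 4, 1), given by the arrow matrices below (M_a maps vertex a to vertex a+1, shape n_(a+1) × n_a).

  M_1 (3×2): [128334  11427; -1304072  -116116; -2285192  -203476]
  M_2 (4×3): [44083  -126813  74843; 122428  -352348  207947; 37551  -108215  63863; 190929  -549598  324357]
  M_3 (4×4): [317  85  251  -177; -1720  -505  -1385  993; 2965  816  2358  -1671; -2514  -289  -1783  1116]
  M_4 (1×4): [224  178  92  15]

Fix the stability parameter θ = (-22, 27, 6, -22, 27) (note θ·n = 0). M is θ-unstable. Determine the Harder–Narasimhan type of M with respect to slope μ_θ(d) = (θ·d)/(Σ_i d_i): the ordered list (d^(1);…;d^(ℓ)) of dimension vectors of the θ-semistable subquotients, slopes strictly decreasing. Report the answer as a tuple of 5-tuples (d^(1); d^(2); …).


Via rank(M_{q-1}∘⋯∘M_p): M ≅ I[1,1], I[1,5], I[2,4]^2, I[3,4].
μ_θ-semistable layers: μ^(1)=27; μ^(2)=11/3; μ^(3)=-8; μ^(4)=-22

((0, 0, 0, 0, 1); (0, 3, 3, 3, 0); (0, 0, 1, 1, 0); (2, 0, 0, 0, 0))


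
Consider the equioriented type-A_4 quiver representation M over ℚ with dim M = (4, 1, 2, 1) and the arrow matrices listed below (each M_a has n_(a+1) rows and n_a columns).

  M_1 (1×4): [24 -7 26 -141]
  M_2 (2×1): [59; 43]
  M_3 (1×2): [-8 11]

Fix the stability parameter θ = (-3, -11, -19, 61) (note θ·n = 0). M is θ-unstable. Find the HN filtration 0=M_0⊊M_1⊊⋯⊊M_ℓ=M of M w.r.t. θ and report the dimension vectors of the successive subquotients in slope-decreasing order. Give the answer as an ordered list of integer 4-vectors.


Via rank(M_{q-1}∘⋯∘M_p): M ≅ I[1,1]^3, I[1,4], I[3,3].
μ_θ-semistable layers: μ^(1)=61; μ^(2)=-3; μ^(3)=-11; μ^(4)=-19

((0, 0, 0, 1); (3, 0, 0, 0); (1, 1, 1, 0); (0, 0, 1, 0))


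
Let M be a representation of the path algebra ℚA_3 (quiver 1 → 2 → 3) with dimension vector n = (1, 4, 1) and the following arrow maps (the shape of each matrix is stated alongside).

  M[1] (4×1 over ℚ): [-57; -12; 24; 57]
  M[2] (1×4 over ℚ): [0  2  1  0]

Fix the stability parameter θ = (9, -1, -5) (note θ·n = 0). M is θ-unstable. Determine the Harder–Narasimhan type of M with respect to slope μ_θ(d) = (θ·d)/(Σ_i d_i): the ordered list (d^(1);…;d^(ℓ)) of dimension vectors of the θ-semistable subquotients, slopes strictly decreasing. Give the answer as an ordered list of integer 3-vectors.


Barcode: M ≅ I[1,2], I[2,2]^2, I[2,3]. HN layers by μ_θ (3 steps, strictly decreasing):
  μ^(1)=4; μ^(2)=-1; μ^(3)=-3

((1, 1, 0); (0, 2, 0); (0, 1, 1))


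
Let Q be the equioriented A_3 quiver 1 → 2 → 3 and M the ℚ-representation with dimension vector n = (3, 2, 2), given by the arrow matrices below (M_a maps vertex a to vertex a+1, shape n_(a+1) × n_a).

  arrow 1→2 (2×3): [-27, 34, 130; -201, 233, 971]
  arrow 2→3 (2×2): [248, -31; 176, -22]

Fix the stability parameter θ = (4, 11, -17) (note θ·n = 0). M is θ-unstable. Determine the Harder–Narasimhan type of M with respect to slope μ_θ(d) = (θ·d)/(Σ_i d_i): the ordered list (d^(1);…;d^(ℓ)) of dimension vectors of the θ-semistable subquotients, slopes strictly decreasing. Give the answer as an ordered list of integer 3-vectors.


Interval decomposition of M: I[1,1], I[1,2], I[1,3], I[3,3].
HN type (ℓ=4): μ^(1)=11; μ^(2)=4; μ^(3)=-2/3; μ^(4)=-17

((0, 1, 0); (2, 0, 0); (1, 1, 1); (0, 0, 1))


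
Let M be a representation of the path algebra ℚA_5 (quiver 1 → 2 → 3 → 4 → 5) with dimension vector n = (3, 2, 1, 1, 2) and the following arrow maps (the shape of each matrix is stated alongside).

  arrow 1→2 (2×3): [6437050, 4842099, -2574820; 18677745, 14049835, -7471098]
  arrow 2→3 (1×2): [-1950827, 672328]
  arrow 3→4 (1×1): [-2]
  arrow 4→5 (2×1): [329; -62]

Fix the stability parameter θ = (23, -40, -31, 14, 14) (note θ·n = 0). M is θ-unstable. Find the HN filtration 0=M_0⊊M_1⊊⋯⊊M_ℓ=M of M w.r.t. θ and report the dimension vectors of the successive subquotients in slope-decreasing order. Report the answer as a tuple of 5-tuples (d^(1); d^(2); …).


Interval decomposition of M: I[1,1], I[1,2], I[1,5], I[5,5].
HN type (ℓ=4): μ^(1)=23; μ^(2)=14; μ^(3)=-17/2; μ^(4)=-16

((1, 0, 0, 0, 0); (0, 0, 0, 1, 2); (1, 1, 0, 0, 0); (1, 1, 1, 0, 0))


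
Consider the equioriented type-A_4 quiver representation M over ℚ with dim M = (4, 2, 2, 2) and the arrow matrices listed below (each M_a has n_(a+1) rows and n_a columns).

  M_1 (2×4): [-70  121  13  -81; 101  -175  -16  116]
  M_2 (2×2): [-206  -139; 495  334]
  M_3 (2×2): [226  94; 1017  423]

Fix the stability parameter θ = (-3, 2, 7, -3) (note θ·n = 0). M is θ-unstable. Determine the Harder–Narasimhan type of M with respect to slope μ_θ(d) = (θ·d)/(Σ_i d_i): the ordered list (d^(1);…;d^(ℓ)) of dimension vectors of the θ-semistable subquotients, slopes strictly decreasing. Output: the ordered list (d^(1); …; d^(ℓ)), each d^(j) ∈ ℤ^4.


Via rank(M_{q-1}∘⋯∘M_p): M ≅ I[1,1]^2, I[1,3], I[1,4], I[4,4].
μ_θ-semistable layers: μ^(1)=7; μ^(2)=2; μ^(3)=-3

((0, 0, 1, 0); (0, 2, 1, 1); (4, 0, 0, 1))


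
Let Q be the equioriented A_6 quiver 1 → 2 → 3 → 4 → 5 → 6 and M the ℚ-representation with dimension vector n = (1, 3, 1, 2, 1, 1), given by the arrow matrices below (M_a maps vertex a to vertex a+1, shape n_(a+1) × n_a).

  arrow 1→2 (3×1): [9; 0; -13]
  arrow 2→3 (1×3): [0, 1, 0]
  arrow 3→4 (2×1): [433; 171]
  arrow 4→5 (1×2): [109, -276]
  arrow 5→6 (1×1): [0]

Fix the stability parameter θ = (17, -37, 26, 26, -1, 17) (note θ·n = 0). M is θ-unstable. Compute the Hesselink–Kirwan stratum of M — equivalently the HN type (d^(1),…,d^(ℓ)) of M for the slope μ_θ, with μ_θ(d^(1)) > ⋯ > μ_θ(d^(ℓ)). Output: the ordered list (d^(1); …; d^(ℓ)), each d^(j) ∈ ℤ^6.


Interval decomposition of M: I[1,2], I[2,2], I[2,5], I[4,4], I[6,6].
HN type (ℓ=4): μ^(1)=26; μ^(2)=17; μ^(3)=-10; μ^(4)=-37

((0, 0, 0, 1, 0, 0); (0, 0, 1, 1, 1, 1); (1, 1, 0, 0, 0, 0); (0, 2, 0, 0, 0, 0))


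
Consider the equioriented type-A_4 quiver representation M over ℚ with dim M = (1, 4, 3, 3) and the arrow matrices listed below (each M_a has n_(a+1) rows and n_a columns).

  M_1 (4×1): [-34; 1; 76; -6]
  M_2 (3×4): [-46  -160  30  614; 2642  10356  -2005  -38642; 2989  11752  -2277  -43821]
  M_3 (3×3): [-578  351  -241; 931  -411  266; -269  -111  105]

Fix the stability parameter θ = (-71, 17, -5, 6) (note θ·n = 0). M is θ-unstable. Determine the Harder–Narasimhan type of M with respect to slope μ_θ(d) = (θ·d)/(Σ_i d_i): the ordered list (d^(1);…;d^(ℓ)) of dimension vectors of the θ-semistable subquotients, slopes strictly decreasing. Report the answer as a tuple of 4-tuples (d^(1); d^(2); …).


Barcode: M ≅ I[1,2], I[2,4]^3. HN layers by μ_θ (3 steps, strictly decreasing):
  μ^(1)=17; μ^(2)=6; μ^(3)=-71

((0, 1, 0, 0); (0, 3, 3, 3); (1, 0, 0, 0))


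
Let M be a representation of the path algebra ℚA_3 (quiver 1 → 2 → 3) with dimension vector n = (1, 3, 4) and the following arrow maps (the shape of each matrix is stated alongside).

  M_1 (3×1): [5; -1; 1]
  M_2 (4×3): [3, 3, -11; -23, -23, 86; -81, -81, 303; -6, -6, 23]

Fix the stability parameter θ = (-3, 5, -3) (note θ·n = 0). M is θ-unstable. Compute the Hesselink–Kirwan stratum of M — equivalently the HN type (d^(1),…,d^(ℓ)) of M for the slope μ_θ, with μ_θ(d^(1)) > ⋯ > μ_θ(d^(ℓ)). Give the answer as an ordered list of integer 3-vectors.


Via rank(M_{q-1}∘⋯∘M_p): M ≅ I[1,3], I[2,2], I[2,3], I[3,3]^2.
μ_θ-semistable layers: μ^(1)=5; μ^(2)=1; μ^(3)=-3

((0, 1, 0); (0, 2, 2); (1, 0, 2))


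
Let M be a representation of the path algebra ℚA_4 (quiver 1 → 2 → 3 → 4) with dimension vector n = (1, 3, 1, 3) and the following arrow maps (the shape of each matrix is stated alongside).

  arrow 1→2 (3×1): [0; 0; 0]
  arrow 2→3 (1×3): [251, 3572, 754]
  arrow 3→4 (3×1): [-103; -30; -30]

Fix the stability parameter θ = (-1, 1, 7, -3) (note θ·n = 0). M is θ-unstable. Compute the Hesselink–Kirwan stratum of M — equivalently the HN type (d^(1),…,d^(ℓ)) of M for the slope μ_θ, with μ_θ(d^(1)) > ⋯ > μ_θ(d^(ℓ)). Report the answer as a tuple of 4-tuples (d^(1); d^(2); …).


Via rank(M_{q-1}∘⋯∘M_p): M ≅ I[1,1], I[2,2]^2, I[2,4], I[4,4]^2.
μ_θ-semistable layers: μ^(1)=2; μ^(2)=1; μ^(3)=-1; μ^(4)=-3

((0, 0, 1, 1); (0, 3, 0, 0); (1, 0, 0, 0); (0, 0, 0, 2))


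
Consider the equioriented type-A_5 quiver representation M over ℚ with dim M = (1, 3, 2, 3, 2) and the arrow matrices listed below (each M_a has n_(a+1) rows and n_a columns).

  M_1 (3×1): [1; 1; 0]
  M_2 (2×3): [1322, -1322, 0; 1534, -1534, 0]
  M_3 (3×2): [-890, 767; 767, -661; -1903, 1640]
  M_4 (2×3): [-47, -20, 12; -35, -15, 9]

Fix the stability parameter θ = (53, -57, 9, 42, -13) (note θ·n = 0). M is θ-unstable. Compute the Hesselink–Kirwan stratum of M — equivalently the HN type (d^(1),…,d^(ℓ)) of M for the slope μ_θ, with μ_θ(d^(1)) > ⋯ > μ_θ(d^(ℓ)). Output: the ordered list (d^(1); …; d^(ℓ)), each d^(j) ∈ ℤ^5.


Barcode: M ≅ I[1,2], I[2,2], I[2,5], I[3,5], I[4,4]. HN layers by μ_θ (5 steps, strictly decreasing):
  μ^(1)=42; μ^(2)=29/2; μ^(3)=9; μ^(4)=-2; μ^(5)=-57

((0, 0, 0, 1, 0); (0, 0, 0, 2, 2); (0, 0, 2, 0, 0); (1, 1, 0, 0, 0); (0, 2, 0, 0, 0))


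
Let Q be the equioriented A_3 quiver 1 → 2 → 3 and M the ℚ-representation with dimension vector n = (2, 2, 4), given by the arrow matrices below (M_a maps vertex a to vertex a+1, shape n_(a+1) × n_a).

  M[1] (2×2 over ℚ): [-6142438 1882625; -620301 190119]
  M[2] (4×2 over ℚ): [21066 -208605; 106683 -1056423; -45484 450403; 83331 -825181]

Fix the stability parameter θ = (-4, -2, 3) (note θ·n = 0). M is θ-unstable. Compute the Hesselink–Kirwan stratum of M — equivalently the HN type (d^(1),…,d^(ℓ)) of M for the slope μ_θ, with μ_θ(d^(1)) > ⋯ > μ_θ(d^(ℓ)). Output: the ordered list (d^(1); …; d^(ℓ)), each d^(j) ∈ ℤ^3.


Interval decomposition of M: I[1,3]^2, I[3,3]^2.
HN type (ℓ=3): μ^(1)=3; μ^(2)=-2; μ^(3)=-4

((0, 0, 4); (0, 2, 0); (2, 0, 0))


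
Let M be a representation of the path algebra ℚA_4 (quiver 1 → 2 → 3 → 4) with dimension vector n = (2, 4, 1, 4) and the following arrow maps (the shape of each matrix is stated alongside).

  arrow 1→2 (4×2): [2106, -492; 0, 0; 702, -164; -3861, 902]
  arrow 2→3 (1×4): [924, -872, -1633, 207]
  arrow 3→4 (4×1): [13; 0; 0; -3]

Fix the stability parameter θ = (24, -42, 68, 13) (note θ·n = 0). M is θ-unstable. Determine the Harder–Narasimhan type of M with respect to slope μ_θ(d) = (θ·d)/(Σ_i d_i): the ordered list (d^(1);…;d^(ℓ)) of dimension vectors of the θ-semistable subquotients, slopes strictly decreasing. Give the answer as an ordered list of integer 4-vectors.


Interval decomposition of M: I[1,1], I[1,4], I[2,2]^3, I[4,4]^3.
HN type (ℓ=5): μ^(1)=81/2; μ^(2)=24; μ^(3)=13; μ^(4)=-9; μ^(5)=-42

((0, 0, 1, 1); (1, 0, 0, 0); (0, 0, 0, 3); (1, 1, 0, 0); (0, 3, 0, 0))


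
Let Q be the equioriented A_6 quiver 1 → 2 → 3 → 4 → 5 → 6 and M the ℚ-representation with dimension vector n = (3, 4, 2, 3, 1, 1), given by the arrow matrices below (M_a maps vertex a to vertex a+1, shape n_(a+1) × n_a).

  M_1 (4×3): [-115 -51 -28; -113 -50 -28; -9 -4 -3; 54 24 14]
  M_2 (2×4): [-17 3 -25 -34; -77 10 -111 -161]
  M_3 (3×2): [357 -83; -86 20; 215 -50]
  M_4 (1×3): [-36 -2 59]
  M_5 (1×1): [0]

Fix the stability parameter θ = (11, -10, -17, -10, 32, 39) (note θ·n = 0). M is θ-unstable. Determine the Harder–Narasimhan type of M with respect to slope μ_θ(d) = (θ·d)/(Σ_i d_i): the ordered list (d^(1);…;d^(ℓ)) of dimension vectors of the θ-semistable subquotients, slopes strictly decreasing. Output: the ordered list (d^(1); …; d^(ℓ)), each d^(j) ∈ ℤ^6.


Barcode: M ≅ I[1,2], I[1,4], I[1,5], I[2,2], I[4,4], I[6,6]. HN layers by μ_θ (5 steps, strictly decreasing):
  μ^(1)=39; μ^(2)=32; μ^(3)=1/2; μ^(4)=-13/2; μ^(5)=-10

((0, 0, 0, 0, 0, 1); (0, 0, 0, 0, 1, 0); (1, 1, 0, 0, 0, 0); (2, 2, 2, 2, 0, 0); (0, 1, 0, 1, 0, 0))


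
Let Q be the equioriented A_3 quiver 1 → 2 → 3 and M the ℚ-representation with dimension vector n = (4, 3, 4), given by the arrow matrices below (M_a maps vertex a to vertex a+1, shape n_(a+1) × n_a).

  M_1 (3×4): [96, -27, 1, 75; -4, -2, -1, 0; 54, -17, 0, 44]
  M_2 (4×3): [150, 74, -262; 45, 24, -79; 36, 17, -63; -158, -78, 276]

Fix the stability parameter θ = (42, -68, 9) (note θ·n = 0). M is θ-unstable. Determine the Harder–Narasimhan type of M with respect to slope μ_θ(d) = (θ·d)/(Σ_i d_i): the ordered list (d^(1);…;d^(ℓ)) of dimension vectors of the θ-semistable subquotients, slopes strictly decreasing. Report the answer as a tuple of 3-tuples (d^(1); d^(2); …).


Via rank(M_{q-1}∘⋯∘M_p): M ≅ I[1,1], I[1,3]^3, I[3,3].
μ_θ-semistable layers: μ^(1)=42; μ^(2)=9; μ^(3)=-13

((1, 0, 0); (0, 0, 4); (3, 3, 0))


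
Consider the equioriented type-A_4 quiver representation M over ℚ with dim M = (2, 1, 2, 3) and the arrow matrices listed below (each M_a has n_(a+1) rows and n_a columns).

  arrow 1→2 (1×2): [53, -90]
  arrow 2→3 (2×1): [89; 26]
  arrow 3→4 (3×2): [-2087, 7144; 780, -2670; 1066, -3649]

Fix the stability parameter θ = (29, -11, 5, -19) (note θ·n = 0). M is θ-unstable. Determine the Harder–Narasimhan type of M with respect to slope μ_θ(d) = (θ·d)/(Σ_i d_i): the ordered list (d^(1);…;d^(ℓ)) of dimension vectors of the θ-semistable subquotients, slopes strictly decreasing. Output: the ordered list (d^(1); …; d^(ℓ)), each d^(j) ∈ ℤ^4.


Barcode: M ≅ I[1,1], I[1,4], I[3,4], I[4,4]. HN layers by μ_θ (4 steps, strictly decreasing):
  μ^(1)=29; μ^(2)=1; μ^(3)=-7; μ^(4)=-19

((1, 0, 0, 0); (1, 1, 1, 1); (0, 0, 1, 1); (0, 0, 0, 1))


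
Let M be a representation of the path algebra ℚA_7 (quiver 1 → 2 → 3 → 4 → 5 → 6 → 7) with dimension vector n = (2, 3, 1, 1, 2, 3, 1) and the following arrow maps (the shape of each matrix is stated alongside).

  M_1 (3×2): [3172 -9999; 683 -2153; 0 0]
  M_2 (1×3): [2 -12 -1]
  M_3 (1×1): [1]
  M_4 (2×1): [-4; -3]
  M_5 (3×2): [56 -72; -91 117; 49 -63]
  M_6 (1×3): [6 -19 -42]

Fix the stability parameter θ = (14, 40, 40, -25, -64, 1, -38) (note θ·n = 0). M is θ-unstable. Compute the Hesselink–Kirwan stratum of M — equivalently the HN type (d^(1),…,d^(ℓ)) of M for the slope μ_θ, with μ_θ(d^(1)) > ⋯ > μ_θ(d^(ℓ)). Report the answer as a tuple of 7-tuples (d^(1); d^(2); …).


Barcode: M ≅ I[1,2], I[1,7], I[2,2], I[5,5], I[6,6]^2. HN layers by μ_θ (5 steps, strictly decreasing):
  μ^(1)=40; μ^(2)=14; μ^(3)=1; μ^(4)=-32/7; μ^(5)=-64

((0, 2, 0, 0, 0, 0, 0); (1, 0, 0, 0, 0, 0, 0); (0, 0, 0, 0, 0, 2, 0); (1, 1, 1, 1, 1, 1, 1); (0, 0, 0, 0, 1, 0, 0))


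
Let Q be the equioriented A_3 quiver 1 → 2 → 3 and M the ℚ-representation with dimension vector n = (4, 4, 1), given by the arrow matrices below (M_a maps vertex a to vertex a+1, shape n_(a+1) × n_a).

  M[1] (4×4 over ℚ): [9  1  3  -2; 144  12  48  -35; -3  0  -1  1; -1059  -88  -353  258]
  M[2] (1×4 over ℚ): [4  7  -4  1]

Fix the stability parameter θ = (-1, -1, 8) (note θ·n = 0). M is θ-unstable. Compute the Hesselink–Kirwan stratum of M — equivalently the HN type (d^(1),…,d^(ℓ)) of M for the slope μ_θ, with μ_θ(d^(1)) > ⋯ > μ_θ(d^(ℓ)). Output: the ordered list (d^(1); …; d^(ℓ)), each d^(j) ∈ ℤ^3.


Interval decomposition of M: I[1,1], I[1,2]^2, I[1,3], I[2,2].
HN type (ℓ=2): μ^(1)=8; μ^(2)=-1

((0, 0, 1); (4, 4, 0))


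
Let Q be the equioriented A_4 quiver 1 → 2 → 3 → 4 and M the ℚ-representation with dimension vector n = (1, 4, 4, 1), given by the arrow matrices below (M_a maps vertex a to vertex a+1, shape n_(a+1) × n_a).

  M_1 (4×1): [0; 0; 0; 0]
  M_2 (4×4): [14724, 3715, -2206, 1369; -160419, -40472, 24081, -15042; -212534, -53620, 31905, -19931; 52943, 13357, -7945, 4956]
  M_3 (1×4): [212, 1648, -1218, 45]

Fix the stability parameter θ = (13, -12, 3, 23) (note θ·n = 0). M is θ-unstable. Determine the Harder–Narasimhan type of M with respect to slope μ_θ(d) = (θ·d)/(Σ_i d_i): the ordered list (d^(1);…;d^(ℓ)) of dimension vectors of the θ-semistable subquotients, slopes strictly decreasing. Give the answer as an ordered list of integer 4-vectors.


Interval decomposition of M: I[1,1], I[2,3]^3, I[2,4].
HN type (ℓ=4): μ^(1)=23; μ^(2)=13; μ^(3)=3; μ^(4)=-12

((0, 0, 0, 1); (1, 0, 0, 0); (0, 0, 4, 0); (0, 4, 0, 0))


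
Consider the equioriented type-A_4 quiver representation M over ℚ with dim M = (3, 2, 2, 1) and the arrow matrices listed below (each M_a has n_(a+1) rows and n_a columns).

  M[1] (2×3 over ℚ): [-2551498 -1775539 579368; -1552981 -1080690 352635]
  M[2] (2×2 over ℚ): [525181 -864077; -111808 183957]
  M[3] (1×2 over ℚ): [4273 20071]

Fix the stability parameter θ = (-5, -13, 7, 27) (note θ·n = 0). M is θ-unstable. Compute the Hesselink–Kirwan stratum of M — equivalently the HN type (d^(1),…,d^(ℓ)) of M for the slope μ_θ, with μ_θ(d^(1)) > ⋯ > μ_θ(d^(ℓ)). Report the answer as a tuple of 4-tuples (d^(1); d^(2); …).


Barcode: M ≅ I[1,1], I[1,3], I[1,4]. HN layers by μ_θ (4 steps, strictly decreasing):
  μ^(1)=27; μ^(2)=7; μ^(3)=-5; μ^(4)=-9

((0, 0, 0, 1); (0, 0, 2, 0); (1, 0, 0, 0); (2, 2, 0, 0))


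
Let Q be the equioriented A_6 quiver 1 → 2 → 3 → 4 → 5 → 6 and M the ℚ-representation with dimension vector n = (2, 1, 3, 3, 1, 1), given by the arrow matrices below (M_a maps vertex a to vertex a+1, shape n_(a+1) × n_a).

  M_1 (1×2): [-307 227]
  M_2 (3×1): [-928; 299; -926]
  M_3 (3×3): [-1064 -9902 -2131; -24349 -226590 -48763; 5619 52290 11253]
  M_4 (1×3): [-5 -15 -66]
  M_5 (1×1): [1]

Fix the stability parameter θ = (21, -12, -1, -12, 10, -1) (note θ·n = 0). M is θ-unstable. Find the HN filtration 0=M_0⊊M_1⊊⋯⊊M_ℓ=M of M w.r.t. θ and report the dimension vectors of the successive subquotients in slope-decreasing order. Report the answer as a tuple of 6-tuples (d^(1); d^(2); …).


Interval decomposition of M: I[1,1], I[1,3], I[3,4], I[3,6], I[4,4].
HN type (ℓ=5): μ^(1)=21; μ^(2)=9/2; μ^(3)=8/3; μ^(4)=-13/2; μ^(5)=-12

((1, 0, 0, 0, 0, 0); (0, 0, 0, 0, 1, 1); (1, 1, 1, 0, 0, 0); (0, 0, 2, 2, 0, 0); (0, 0, 0, 1, 0, 0))


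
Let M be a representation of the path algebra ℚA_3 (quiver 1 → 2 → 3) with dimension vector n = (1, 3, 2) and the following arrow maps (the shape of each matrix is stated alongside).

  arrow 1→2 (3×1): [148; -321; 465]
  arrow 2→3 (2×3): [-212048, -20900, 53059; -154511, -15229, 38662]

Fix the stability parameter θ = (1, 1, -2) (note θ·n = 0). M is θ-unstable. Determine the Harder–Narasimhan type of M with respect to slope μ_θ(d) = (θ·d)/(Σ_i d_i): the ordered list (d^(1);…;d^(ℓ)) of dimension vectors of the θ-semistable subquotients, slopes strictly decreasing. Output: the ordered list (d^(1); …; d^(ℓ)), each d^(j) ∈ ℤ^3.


Barcode: M ≅ I[1,3], I[2,2], I[2,3]. HN layers by μ_θ (3 steps, strictly decreasing):
  μ^(1)=1; μ^(2)=0; μ^(3)=-1/2

((0, 1, 0); (1, 1, 1); (0, 1, 1))


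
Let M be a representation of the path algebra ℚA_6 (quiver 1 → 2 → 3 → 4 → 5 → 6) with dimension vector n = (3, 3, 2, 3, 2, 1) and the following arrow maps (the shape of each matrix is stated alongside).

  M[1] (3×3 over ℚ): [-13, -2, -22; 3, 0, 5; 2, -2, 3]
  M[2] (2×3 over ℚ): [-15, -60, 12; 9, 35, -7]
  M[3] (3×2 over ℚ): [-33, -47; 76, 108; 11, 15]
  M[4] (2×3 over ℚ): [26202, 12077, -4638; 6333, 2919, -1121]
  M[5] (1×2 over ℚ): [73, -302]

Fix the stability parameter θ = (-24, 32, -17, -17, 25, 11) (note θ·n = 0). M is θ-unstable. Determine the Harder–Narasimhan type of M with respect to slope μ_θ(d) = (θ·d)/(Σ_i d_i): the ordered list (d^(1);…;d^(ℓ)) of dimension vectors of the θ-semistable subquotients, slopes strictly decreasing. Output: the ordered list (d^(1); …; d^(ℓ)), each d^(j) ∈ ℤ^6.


Interval decomposition of M: I[1,1], I[1,2], I[1,4], I[2,6], I[4,5].
HN type (ℓ=6): μ^(1)=32; μ^(2)=25; μ^(3)=18; μ^(4)=-2/3; μ^(5)=-17; μ^(6)=-24

((0, 1, 0, 0, 0, 0); (0, 0, 0, 0, 1, 0); (0, 0, 0, 0, 1, 1); (0, 2, 2, 2, 0, 0); (0, 0, 0, 1, 0, 0); (3, 0, 0, 0, 0, 0))


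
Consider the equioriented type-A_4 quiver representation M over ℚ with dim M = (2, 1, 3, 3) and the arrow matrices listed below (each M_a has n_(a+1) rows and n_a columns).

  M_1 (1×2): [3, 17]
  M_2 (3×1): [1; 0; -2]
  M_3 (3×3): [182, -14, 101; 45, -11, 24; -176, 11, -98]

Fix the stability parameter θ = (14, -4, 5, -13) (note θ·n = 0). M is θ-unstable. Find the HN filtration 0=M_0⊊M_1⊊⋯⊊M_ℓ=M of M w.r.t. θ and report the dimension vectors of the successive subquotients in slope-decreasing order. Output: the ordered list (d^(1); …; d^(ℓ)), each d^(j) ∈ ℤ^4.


Barcode: M ≅ I[1,1], I[1,4], I[3,4]^2. HN layers by μ_θ (3 steps, strictly decreasing):
  μ^(1)=14; μ^(2)=1/2; μ^(3)=-4

((1, 0, 0, 0); (1, 1, 1, 1); (0, 0, 2, 2))


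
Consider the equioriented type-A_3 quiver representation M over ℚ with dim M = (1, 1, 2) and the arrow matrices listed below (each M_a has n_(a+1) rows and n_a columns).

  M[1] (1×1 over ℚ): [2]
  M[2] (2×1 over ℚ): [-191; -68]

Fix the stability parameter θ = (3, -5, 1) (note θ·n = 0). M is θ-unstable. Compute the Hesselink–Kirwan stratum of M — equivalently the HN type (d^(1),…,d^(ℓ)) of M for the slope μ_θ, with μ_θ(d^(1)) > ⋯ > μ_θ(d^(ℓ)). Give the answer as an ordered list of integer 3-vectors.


Interval decomposition of M: I[1,3], I[3,3].
HN type (ℓ=2): μ^(1)=1; μ^(2)=-1

((0, 0, 2); (1, 1, 0))


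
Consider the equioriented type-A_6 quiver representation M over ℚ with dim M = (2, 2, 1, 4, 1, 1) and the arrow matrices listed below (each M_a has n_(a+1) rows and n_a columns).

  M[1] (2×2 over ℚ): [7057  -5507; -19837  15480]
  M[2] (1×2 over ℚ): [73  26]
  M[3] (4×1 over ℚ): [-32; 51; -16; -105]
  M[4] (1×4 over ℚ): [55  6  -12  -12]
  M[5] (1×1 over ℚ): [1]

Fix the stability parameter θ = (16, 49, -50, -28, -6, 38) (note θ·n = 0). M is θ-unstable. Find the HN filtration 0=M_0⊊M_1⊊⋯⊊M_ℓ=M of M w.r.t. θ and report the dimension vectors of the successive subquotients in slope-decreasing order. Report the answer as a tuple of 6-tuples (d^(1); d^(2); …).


Via rank(M_{q-1}∘⋯∘M_p): M ≅ I[1,2], I[1,6], I[4,4]^3.
μ_θ-semistable layers: μ^(1)=49; μ^(2)=38; μ^(3)=16; μ^(4)=-19/5; μ^(5)=-28

((0, 1, 0, 0, 0, 0); (0, 0, 0, 0, 0, 1); (1, 0, 0, 0, 0, 0); (1, 1, 1, 1, 1, 0); (0, 0, 0, 3, 0, 0))


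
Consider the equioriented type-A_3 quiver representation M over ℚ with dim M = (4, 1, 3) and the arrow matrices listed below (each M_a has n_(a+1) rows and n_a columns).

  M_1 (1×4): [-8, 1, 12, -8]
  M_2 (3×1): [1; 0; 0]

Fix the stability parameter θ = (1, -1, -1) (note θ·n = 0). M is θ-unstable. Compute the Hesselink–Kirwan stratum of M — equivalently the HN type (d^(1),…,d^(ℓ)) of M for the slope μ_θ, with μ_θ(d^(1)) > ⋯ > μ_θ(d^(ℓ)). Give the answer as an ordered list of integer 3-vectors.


Via rank(M_{q-1}∘⋯∘M_p): M ≅ I[1,1]^3, I[1,3], I[3,3]^2.
μ_θ-semistable layers: μ^(1)=1; μ^(2)=-1/3; μ^(3)=-1

((3, 0, 0); (1, 1, 1); (0, 0, 2))


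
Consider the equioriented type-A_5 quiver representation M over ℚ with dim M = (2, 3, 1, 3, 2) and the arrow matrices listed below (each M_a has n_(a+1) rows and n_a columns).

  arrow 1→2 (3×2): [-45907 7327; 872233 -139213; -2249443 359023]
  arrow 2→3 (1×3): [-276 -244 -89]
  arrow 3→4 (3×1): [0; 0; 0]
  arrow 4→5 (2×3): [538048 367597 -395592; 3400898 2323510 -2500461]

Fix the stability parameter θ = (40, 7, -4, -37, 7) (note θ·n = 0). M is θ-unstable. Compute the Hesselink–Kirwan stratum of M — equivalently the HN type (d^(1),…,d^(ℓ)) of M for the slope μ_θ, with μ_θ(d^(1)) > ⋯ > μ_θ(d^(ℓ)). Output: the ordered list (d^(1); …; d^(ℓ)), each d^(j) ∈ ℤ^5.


Barcode: M ≅ I[1,1], I[1,3], I[2,2]^2, I[4,4], I[4,5]^2. HN layers by μ_θ (4 steps, strictly decreasing):
  μ^(1)=40; μ^(2)=43/3; μ^(3)=7; μ^(4)=-37

((1, 0, 0, 0, 0); (1, 1, 1, 0, 0); (0, 2, 0, 0, 2); (0, 0, 0, 3, 0))


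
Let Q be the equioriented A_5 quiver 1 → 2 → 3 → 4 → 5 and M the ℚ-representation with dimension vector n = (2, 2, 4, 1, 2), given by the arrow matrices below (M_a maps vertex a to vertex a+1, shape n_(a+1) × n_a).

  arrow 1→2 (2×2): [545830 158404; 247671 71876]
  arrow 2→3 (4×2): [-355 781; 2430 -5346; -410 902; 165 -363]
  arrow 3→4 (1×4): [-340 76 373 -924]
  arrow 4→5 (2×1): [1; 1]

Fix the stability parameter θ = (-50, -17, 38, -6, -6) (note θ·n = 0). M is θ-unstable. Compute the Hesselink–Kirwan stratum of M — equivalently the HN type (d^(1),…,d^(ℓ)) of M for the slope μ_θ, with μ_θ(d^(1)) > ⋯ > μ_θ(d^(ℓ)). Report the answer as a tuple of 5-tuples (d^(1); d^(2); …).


Interval decomposition of M: I[1,2], I[1,5], I[3,3]^3, I[5,5].
HN type (ℓ=5): μ^(1)=38; μ^(2)=26/3; μ^(3)=-6; μ^(4)=-17; μ^(5)=-50

((0, 0, 3, 0, 0); (0, 0, 1, 1, 1); (0, 0, 0, 0, 1); (0, 2, 0, 0, 0); (2, 0, 0, 0, 0))


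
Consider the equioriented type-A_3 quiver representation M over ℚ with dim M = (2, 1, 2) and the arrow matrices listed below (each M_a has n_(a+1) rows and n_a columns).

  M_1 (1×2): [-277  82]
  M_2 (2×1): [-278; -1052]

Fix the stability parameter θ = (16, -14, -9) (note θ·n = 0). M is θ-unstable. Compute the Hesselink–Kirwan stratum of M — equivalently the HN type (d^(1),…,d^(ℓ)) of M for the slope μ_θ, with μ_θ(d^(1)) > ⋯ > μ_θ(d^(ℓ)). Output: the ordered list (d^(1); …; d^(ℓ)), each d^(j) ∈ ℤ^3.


Via rank(M_{q-1}∘⋯∘M_p): M ≅ I[1,1], I[1,3], I[3,3].
μ_θ-semistable layers: μ^(1)=16; μ^(2)=-7/3; μ^(3)=-9

((1, 0, 0); (1, 1, 1); (0, 0, 1))


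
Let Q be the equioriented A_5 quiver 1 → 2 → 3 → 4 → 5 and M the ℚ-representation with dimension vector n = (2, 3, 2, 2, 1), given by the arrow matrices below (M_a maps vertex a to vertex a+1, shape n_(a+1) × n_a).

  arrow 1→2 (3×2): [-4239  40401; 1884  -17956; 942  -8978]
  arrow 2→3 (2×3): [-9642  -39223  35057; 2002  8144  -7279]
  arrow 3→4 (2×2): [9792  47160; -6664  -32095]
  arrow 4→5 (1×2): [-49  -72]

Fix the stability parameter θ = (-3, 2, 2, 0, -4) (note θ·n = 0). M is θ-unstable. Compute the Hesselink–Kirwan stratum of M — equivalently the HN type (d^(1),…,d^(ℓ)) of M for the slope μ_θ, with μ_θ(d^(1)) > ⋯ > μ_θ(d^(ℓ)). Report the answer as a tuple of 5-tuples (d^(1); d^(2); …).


Via rank(M_{q-1}∘⋯∘M_p): M ≅ I[1,1], I[1,2], I[2,3], I[2,4], I[4,5].
μ_θ-semistable layers: μ^(1)=2; μ^(2)=4/3; μ^(3)=-2; μ^(4)=-3

((0, 2, 1, 0, 0); (0, 1, 1, 1, 0); (0, 0, 0, 1, 1); (2, 0, 0, 0, 0))


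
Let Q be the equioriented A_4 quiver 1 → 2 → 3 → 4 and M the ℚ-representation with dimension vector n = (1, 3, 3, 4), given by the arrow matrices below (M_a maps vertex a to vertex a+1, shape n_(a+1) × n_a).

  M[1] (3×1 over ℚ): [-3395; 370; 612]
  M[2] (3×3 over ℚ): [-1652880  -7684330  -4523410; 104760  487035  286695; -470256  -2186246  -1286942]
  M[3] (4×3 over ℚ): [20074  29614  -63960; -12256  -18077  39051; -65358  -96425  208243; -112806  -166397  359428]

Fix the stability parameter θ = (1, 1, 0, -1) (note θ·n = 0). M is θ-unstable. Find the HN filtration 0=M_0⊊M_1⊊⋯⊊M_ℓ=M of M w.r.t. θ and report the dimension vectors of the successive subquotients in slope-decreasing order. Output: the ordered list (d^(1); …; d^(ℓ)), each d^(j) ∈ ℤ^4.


Barcode: M ≅ I[1,4], I[2,2]^2, I[3,4]^2, I[4,4]. HN layers by μ_θ (4 steps, strictly decreasing):
  μ^(1)=1; μ^(2)=1/4; μ^(3)=-1/2; μ^(4)=-1

((0, 2, 0, 0); (1, 1, 1, 1); (0, 0, 2, 2); (0, 0, 0, 1))


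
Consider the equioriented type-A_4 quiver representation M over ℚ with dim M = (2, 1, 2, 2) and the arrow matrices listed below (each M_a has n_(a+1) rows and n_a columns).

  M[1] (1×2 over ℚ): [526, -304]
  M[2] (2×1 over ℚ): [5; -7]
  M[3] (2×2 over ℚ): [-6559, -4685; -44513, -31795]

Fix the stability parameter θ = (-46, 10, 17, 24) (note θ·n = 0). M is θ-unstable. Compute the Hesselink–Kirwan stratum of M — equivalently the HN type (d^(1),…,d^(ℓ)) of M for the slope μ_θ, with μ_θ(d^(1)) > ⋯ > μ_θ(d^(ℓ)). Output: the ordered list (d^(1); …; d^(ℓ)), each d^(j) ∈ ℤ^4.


Interval decomposition of M: I[1,1], I[1,3], I[3,4], I[4,4].
HN type (ℓ=4): μ^(1)=24; μ^(2)=17; μ^(3)=10; μ^(4)=-46

((0, 0, 0, 2); (0, 0, 2, 0); (0, 1, 0, 0); (2, 0, 0, 0))


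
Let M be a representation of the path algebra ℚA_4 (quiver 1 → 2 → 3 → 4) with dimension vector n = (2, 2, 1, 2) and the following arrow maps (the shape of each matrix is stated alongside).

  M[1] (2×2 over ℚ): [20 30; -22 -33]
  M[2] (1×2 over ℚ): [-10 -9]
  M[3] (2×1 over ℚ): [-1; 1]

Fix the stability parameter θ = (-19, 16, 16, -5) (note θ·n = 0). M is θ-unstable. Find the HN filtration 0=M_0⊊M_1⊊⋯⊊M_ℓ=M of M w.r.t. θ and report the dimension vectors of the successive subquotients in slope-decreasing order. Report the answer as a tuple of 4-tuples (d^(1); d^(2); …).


Via rank(M_{q-1}∘⋯∘M_p): M ≅ I[1,1], I[1,4], I[2,2], I[4,4].
μ_θ-semistable layers: μ^(1)=16; μ^(2)=9; μ^(3)=-5; μ^(4)=-19

((0, 1, 0, 0); (0, 1, 1, 1); (0, 0, 0, 1); (2, 0, 0, 0))


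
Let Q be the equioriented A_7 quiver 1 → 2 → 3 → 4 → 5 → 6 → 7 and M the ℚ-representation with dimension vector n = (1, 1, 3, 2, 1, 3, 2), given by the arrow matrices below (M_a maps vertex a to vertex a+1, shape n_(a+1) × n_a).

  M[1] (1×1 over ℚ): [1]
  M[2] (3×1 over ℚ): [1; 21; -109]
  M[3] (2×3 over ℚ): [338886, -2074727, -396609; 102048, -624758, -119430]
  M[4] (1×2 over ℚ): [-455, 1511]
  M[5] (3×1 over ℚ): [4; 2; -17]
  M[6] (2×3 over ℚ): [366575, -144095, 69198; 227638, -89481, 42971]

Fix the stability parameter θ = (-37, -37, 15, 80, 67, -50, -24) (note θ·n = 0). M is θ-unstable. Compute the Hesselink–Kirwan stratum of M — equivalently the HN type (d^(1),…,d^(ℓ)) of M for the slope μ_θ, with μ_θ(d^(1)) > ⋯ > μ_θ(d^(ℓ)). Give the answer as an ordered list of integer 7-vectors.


Barcode: M ≅ I[1,3], I[3,4], I[3,7], I[6,6], I[6,7]. HN layers by μ_θ (6 steps, strictly decreasing):
  μ^(1)=80; μ^(2)=73/4; μ^(3)=15; μ^(4)=-24; μ^(5)=-37; μ^(6)=-50

((0, 0, 0, 1, 0, 0, 0); (0, 0, 0, 1, 1, 1, 1); (0, 0, 3, 0, 0, 0, 0); (0, 0, 0, 0, 0, 0, 1); (1, 1, 0, 0, 0, 0, 0); (0, 0, 0, 0, 0, 2, 0))


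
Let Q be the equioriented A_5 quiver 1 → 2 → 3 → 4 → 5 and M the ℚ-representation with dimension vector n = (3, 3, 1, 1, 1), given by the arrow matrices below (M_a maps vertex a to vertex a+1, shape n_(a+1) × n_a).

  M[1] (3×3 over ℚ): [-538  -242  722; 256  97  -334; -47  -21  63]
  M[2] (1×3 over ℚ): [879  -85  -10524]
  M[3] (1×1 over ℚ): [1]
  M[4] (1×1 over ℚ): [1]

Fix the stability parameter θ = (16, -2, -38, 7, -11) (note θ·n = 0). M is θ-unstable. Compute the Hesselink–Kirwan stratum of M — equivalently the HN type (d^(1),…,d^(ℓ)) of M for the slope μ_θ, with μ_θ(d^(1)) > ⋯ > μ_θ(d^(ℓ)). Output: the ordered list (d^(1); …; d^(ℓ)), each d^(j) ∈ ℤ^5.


Via rank(M_{q-1}∘⋯∘M_p): M ≅ I[1,1], I[1,2], I[1,5], I[2,2].
μ_θ-semistable layers: μ^(1)=16; μ^(2)=7; μ^(3)=-2; μ^(4)=-8

((1, 0, 0, 0, 0); (1, 1, 0, 0, 0); (0, 1, 0, 1, 1); (1, 1, 1, 0, 0))


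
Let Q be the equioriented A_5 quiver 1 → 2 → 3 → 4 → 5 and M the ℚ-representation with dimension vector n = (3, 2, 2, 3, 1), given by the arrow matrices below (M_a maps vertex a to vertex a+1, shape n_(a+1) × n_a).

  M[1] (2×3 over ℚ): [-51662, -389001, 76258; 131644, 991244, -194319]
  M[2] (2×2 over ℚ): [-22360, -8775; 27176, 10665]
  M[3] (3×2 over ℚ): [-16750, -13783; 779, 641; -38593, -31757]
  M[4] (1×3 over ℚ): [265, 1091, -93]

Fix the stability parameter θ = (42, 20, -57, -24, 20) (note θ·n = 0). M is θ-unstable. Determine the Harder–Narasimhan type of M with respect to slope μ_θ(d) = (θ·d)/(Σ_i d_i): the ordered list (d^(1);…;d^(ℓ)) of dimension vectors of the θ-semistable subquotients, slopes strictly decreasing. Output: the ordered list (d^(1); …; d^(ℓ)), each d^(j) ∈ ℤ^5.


Via rank(M_{q-1}∘⋯∘M_p): M ≅ I[1,1], I[1,2], I[1,5], I[3,4], I[4,4].
μ_θ-semistable layers: μ^(1)=42; μ^(2)=31; μ^(3)=20; μ^(4)=-19/4; μ^(5)=-24; μ^(6)=-57

((1, 0, 0, 0, 0); (1, 1, 0, 0, 0); (0, 0, 0, 0, 1); (1, 1, 1, 1, 0); (0, 0, 0, 2, 0); (0, 0, 1, 0, 0))


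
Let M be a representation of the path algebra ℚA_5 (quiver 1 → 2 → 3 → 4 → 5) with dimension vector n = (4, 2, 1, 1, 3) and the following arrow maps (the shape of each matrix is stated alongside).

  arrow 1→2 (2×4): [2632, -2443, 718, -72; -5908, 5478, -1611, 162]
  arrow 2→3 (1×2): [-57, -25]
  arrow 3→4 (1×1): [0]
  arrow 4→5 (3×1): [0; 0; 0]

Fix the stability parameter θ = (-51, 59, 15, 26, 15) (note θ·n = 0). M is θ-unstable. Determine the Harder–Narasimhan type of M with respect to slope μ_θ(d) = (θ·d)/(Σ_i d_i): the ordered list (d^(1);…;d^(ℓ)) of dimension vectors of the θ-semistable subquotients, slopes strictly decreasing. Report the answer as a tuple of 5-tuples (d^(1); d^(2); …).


Barcode: M ≅ I[1,1]^2, I[1,2], I[1,3], I[4,4], I[5,5]^3. HN layers by μ_θ (5 steps, strictly decreasing):
  μ^(1)=59; μ^(2)=37; μ^(3)=26; μ^(4)=15; μ^(5)=-51

((0, 1, 0, 0, 0); (0, 1, 1, 0, 0); (0, 0, 0, 1, 0); (0, 0, 0, 0, 3); (4, 0, 0, 0, 0))


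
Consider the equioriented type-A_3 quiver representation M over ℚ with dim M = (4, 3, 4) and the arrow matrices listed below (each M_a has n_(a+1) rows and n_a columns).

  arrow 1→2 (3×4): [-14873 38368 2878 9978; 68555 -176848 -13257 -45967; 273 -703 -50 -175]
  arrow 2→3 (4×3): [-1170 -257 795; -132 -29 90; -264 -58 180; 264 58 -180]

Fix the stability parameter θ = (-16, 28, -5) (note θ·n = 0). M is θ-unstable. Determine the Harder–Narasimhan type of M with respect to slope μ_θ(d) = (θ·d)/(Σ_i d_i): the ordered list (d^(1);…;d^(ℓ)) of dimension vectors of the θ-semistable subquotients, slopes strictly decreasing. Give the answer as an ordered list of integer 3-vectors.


Via rank(M_{q-1}∘⋯∘M_p): M ≅ I[1,1], I[1,2], I[1,3]^2, I[3,3]^2.
μ_θ-semistable layers: μ^(1)=28; μ^(2)=23/2; μ^(3)=-5; μ^(4)=-16

((0, 1, 0); (0, 2, 2); (0, 0, 2); (4, 0, 0))


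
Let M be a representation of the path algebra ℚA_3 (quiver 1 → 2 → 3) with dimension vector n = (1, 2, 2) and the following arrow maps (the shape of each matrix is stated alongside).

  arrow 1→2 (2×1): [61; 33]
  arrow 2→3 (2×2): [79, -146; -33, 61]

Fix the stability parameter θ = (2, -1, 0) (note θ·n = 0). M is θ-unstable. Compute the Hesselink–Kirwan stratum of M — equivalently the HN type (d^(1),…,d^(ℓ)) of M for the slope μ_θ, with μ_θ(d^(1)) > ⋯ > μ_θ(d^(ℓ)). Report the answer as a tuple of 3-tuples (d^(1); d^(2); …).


Via rank(M_{q-1}∘⋯∘M_p): M ≅ I[1,3], I[2,3].
μ_θ-semistable layers: μ^(1)=1/3; μ^(2)=0; μ^(3)=-1

((1, 1, 1); (0, 0, 1); (0, 1, 0))


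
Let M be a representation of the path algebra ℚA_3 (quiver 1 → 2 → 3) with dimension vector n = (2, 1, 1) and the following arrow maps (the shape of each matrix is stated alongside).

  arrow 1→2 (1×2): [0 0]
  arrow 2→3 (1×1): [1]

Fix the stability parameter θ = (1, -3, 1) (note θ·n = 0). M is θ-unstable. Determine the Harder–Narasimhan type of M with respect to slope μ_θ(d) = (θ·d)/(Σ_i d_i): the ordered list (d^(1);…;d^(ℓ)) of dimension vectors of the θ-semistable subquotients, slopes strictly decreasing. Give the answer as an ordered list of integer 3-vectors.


Interval decomposition of M: I[1,1]^2, I[2,3].
HN type (ℓ=2): μ^(1)=1; μ^(2)=-3

((2, 0, 1); (0, 1, 0))


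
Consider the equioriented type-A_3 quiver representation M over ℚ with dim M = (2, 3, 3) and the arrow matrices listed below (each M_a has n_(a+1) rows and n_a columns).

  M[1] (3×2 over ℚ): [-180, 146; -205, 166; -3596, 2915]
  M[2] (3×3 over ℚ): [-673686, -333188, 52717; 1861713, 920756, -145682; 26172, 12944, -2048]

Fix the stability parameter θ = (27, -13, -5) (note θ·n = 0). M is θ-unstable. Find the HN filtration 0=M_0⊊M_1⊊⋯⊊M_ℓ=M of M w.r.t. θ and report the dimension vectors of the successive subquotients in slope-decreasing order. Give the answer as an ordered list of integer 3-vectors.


Barcode: M ≅ I[1,2], I[1,3], I[2,3], I[3,3]. HN layers by μ_θ (4 steps, strictly decreasing):
  μ^(1)=7; μ^(2)=3; μ^(3)=-5; μ^(4)=-13

((1, 1, 0); (1, 1, 1); (0, 0, 2); (0, 1, 0))
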